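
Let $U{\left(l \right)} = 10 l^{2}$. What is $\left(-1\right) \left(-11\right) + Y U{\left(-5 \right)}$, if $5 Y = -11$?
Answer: $-539$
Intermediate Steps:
$Y = - \frac{11}{5}$ ($Y = \frac{1}{5} \left(-11\right) = - \frac{11}{5} \approx -2.2$)
$\left(-1\right) \left(-11\right) + Y U{\left(-5 \right)} = \left(-1\right) \left(-11\right) - \frac{11 \cdot 10 \left(-5\right)^{2}}{5} = 11 - \frac{11 \cdot 10 \cdot 25}{5} = 11 - 550 = -539$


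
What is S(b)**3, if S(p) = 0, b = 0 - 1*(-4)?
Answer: 0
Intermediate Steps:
b = 4 (b = 0 + 4 = 4)
S(b)**3 = 0**3 = 0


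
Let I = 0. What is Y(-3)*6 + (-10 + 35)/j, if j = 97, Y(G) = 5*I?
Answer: 25/97 ≈ 0.25773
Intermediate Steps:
Y(G) = 0 (Y(G) = 5*0 = 0)
Y(-3)*6 + (-10 + 35)/j = 0*6 + (-10 + 35)/97 = 0 + 25*(1/97) = 0 + 25/97 = 25/97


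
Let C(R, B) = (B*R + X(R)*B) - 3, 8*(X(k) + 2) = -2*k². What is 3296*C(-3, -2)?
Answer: 37904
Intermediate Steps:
X(k) = -2 - k²/4 (X(k) = -2 + (-2*k²)/8 = -2 - k²/4)
C(R, B) = -3 + B*R + B*(-2 - R²/4) (C(R, B) = (B*R + (-2 - R²/4)*B) - 3 = (B*R + B*(-2 - R²/4)) - 3 = -3 + B*R + B*(-2 - R²/4))
3296*C(-3, -2) = 3296*(-3 - 2*(-3) - ¼*(-2)*(8 + (-3)²)) = 3296*(-3 + 6 - ¼*(-2)*(8 + 9)) = 3296*(-3 + 6 - ¼*(-2)*17) = 3296*(-3 + 6 + 17/2) = 3296*(23/2) = 37904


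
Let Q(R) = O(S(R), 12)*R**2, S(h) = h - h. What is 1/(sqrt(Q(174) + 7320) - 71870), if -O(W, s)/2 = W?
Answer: -7187/516528958 - sqrt(1830)/2582644790 ≈ -1.3931e-5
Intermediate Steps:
S(h) = 0
O(W, s) = -2*W
Q(R) = 0 (Q(R) = (-2*0)*R**2 = 0*R**2 = 0)
1/(sqrt(Q(174) + 7320) - 71870) = 1/(sqrt(0 + 7320) - 71870) = 1/(sqrt(7320) - 71870) = 1/(2*sqrt(1830) - 71870) = 1/(-71870 + 2*sqrt(1830))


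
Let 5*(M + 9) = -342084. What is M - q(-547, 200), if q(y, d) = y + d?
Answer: -340394/5 ≈ -68079.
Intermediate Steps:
q(y, d) = d + y
M = -342129/5 (M = -9 + (⅕)*(-342084) = -9 - 342084/5 = -342129/5 ≈ -68426.)
M - q(-547, 200) = -342129/5 - (200 - 547) = -342129/5 - 1*(-347) = -342129/5 + 347 = -340394/5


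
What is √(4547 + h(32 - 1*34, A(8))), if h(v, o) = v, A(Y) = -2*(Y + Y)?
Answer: 3*√505 ≈ 67.417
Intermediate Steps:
A(Y) = -4*Y
√(4547 + h(32 - 1*34, A(8))) = √(4547 + (32 - 1*34)) = √(4547 + (32 - 34)) = √(4547 - 2) = √4545 = 3*√505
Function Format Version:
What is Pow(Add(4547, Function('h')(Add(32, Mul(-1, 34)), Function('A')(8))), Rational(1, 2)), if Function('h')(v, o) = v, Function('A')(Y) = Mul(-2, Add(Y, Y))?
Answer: Mul(3, Pow(505, Rational(1, 2))) ≈ 67.417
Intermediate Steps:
Function('A')(Y) = Mul(-4, Y) (Function('A')(Y) = Mul(-2, Mul(2, Y)) = Mul(-4, Y))
Pow(Add(4547, Function('h')(Add(32, Mul(-1, 34)), Function('A')(8))), Rational(1, 2)) = Pow(Add(4547, Add(32, Mul(-1, 34))), Rational(1, 2)) = Pow(Add(4547, Add(32, -34)), Rational(1, 2)) = Pow(Add(4547, -2), Rational(1, 2)) = Pow(4545, Rational(1, 2)) = Mul(3, Pow(505, Rational(1, 2)))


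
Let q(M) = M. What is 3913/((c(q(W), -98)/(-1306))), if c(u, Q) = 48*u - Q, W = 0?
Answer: -365027/7 ≈ -52147.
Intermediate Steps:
c(u, Q) = -Q + 48*u
3913/((c(q(W), -98)/(-1306))) = 3913/(((-1*(-98) + 48*0)/(-1306))) = 3913/(((98 + 0)*(-1/1306))) = 3913/((98*(-1/1306))) = 3913/(-49/653) = 3913*(-653/49) = -365027/7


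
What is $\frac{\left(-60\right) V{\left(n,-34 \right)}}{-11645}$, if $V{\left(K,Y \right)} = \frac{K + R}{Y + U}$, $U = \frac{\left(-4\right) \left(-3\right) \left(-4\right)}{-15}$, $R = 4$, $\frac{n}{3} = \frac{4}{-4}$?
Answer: $- \frac{30}{179333} \approx -0.00016729$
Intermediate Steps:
$n = -3$ ($n = 3 \frac{4}{-4} = 3 \cdot 4 \left(- \frac{1}{4}\right) = 3 \left(-1\right) = -3$)
$U = \frac{16}{5}$ ($U = 12 \left(-4\right) \left(- \frac{1}{15}\right) = \left(-48\right) \left(- \frac{1}{15}\right) = \frac{16}{5} \approx 3.2$)
$V{\left(K,Y \right)} = \frac{4 + K}{\frac{16}{5} + Y}$ ($V{\left(K,Y \right)} = \frac{K + 4}{Y + \frac{16}{5}} = \frac{4 + K}{\frac{16}{5} + Y}$)
$\frac{\left(-60\right) V{\left(n,-34 \right)}}{-11645} = \frac{\left(-60\right) \frac{5 \left(4 - 3\right)}{16 + 5 \left(-34\right)}}{-11645} = - 60 \cdot 5 \frac{1}{16 - 170} \cdot 1 \left(- \frac{1}{11645}\right) = - 60 \cdot 5 \frac{1}{-154} \cdot 1 \left(- \frac{1}{11645}\right) = - 60 \cdot 5 \left(- \frac{1}{154}\right) 1 \left(- \frac{1}{11645}\right) = \left(-60\right) \left(- \frac{5}{154}\right) \left(- \frac{1}{11645}\right) = \frac{150}{77} \left(- \frac{1}{11645}\right) = - \frac{30}{179333}$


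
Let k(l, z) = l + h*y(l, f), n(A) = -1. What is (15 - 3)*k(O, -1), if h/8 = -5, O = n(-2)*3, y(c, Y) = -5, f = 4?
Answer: 2364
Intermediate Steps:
O = -3 (O = -1*3 = -3)
h = -40 (h = 8*(-5) = -40)
k(l, z) = 200 + l (k(l, z) = l - 40*(-5) = l + 200 = 200 + l)
(15 - 3)*k(O, -1) = (15 - 3)*(200 - 3) = 12*197 = 2364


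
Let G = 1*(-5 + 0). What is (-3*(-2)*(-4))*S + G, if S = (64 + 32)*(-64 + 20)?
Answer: 101371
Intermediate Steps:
G = -5 (G = 1*(-5) = -5)
S = -4224 (S = 96*(-44) = -4224)
(-3*(-2)*(-4))*S + G = (-3*(-2)*(-4))*(-4224) - 5 = (6*(-4))*(-4224) - 5 = -24*(-4224) - 5 = 101376 - 5 = 101371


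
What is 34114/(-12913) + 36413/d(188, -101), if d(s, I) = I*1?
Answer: -12801259/35249 ≈ -363.17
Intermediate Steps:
d(s, I) = I
34114/(-12913) + 36413/d(188, -101) = 34114/(-12913) + 36413/(-101) = 34114*(-1/12913) + 36413*(-1/101) = -922/349 - 36413/101 = -12801259/35249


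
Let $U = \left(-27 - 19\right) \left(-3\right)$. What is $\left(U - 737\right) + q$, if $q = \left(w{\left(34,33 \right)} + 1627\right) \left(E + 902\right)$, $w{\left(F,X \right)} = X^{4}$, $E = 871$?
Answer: $2105522005$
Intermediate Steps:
$U = 138$ ($U = \left(-46\right) \left(-3\right) = 138$)
$q = 2105522604$ ($q = \left(33^{4} + 1627\right) \left(871 + 902\right) = \left(1185921 + 1627\right) 1773 = 1187548 \cdot 1773 = 2105522604$)
$\left(U - 737\right) + q = \left(138 - 737\right) + 2105522604 = -599 + 2105522604 = 2105522005$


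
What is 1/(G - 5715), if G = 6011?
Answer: 1/296 ≈ 0.0033784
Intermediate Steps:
1/(G - 5715) = 1/(6011 - 5715) = 1/296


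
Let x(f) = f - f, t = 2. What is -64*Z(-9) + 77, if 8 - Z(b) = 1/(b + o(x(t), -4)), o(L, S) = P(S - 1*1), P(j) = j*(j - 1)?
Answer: -9071/21 ≈ -431.95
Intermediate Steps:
x(f) = 0
P(j) = j*(-1 + j)
o(L, S) = (-1 + S)*(-2 + S) (o(L, S) = (S - 1*1)*(-1 + (S - 1*1)) = (S - 1)*(-1 + (S - 1)) = (-1 + S)*(-1 + (-1 + S)) = (-1 + S)*(-2 + S))
Z(b) = 8 - 1/(30 + b) (Z(b) = 8 - 1/(b + (-1 - 4)*(-2 - 4)) = 8 - 1/(b - 5*(-6)) = 8 - 1/(b + 30) = 8 - 1/(30 + b))
-64*Z(-9) + 77 = -64*(239 + 8*(-9))/(30 - 9) + 77 = -64*(239 - 72)/21 + 77 = -64*167/21 + 77 = -10688/21 + 77 = -9071/21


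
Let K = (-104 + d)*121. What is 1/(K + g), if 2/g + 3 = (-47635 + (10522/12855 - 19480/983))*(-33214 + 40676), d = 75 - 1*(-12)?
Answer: -4493452889890033/9243032594529070811 ≈ -0.00048614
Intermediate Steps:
d = 87 (d = 75 + 12 = 87)
g = -25272930/4493452889890033 (g = 2/(-3 + (-47635 + (10522/12855 - 19480/983))*(-33214 + 40676)) = 2/(-3 + (-47635 + (10522*(1/12855) - 19480*1/983))*7462) = 2/(-3 + (-47635 + (10522/12855 - 19480/983))*7462) = 2/(-3 + (-47635 - 240072274/12636465)*7462) = 2/(-3 - 602178082549/12636465*7462) = 2/(-3 - 4493452851980638/12636465) = 2/(-4493452889890033/12636465) = 2*(-12636465/4493452889890033) = -25272930/4493452889890033 ≈ -5.6244e-9)
K = -2057 (K = (-104 + 87)*121 = -17*121 = -2057)
1/(K + g) = 1/(-2057 - 25272930/4493452889890033) = 1/(-9243032594529070811/4493452889890033) = -4493452889890033/9243032594529070811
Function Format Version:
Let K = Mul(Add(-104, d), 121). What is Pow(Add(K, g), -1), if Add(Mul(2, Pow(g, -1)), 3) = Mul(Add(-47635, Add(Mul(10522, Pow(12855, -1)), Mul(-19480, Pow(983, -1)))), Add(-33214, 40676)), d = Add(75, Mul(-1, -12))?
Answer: Rational(-4493452889890033, 9243032594529070811) ≈ -0.00048614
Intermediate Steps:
d = 87 (d = Add(75, 12) = 87)
g = Rational(-25272930, 4493452889890033) (g = Mul(2, Pow(Add(-3, Mul(Add(-47635, Add(Mul(10522, Pow(12855, -1)), Mul(-19480, Pow(983, -1)))), Add(-33214, 40676))), -1)) = Mul(2, Pow(Add(-3, Mul(Add(-47635, Add(Mul(10522, Rational(1, 12855)), Mul(-19480, Rational(1, 983)))), 7462)), -1)) = Mul(2, Pow(Add(-3, Mul(Add(-47635, Add(Rational(10522, 12855), Rational(-19480, 983))), 7462)), -1)) = Mul(2, Pow(Add(-3, Mul(Add(-47635, Rational(-240072274, 12636465)), 7462)), -1)) = Mul(2, Pow(Add(-3, Mul(Rational(-602178082549, 12636465), 7462)), -1)) = Mul(2, Pow(Add(-3, Rational(-4493452851980638, 12636465)), -1)) = Mul(2, Pow(Rational(-4493452889890033, 12636465), -1)) = Mul(2, Rational(-12636465, 4493452889890033)) = Rational(-25272930, 4493452889890033) ≈ -5.6244e-9)
K = -2057 (K = Mul(Add(-104, 87), 121) = Mul(-17, 121) = -2057)
Pow(Add(K, g), -1) = Pow(Add(-2057, Rational(-25272930, 4493452889890033)), -1) = Pow(Rational(-9243032594529070811, 4493452889890033), -1) = Rational(-4493452889890033, 9243032594529070811)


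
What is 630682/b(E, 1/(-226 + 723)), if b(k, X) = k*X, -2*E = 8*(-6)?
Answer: 156724477/12 ≈ 1.3060e+7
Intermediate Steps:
E = 24 (E = -4*(-6) = -1/2*(-48) = 24)
b(k, X) = X*k
630682/b(E, 1/(-226 + 723)) = 630682/((24/(-226 + 723))) = 630682/((24/497)) = 630682/(((1/497)*24)) = 630682/(24/497) = 630682*(497/24) = 156724477/12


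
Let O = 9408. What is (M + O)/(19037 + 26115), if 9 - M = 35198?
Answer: -25781/45152 ≈ -0.57098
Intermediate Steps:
M = -35189 (M = 9 - 1*35198 = 9 - 35198 = -35189)
(M + O)/(19037 + 26115) = (-35189 + 9408)/(19037 + 26115) = -25781/45152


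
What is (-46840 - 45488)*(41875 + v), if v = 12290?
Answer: -5000946120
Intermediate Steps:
(-46840 - 45488)*(41875 + v) = (-46840 - 45488)*(41875 + 12290) = -92328*54165 = -5000946120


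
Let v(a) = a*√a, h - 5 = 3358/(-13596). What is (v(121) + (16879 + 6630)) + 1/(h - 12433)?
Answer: 2098662612522/84487223 ≈ 24840.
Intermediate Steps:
h = 32311/6798 (h = 5 + 3358/(-13596) = 5 + 3358*(-1/13596) = 5 - 1679/6798 = 32311/6798 ≈ 4.7530)
v(a) = a^(3/2)
(v(121) + (16879 + 6630)) + 1/(h - 12433) = (121^(3/2) + (16879 + 6630)) + 1/(32311/6798 - 12433) = (1331 + 23509) + 1/(-84487223/6798) = 24840 - 6798/84487223 = 2098662612522/84487223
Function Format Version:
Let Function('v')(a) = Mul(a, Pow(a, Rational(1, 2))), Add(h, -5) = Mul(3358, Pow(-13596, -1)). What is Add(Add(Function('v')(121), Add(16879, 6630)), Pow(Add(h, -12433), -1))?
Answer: Rational(2098662612522, 84487223) ≈ 24840.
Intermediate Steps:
h = Rational(32311, 6798) (h = Add(5, Mul(3358, Pow(-13596, -1))) = Add(5, Mul(3358, Rational(-1, 13596))) = Add(5, Rational(-1679, 6798)) = Rational(32311, 6798) ≈ 4.7530)
Function('v')(a) = Pow(a, Rational(3, 2))
Add(Add(Function('v')(121), Add(16879, 6630)), Pow(Add(h, -12433), -1)) = Add(Add(Pow(121, Rational(3, 2)), Add(16879, 6630)), Pow(Add(Rational(32311, 6798), -12433), -1)) = Add(Add(1331, 23509), Pow(Rational(-84487223, 6798), -1)) = Add(24840, Rational(-6798, 84487223)) = Rational(2098662612522, 84487223)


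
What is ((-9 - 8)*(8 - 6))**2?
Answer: 1156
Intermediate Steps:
((-9 - 8)*(8 - 6))**2 = (-17*2)**2 = (-34)**2 = 1156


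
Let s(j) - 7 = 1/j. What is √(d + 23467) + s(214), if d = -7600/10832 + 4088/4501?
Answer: 1499/214 + 2*√1111733491029745/435311 ≈ 160.19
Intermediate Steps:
s(j) = 7 + 1/j
d = 89943/435311 (d = -7600*1/10832 + 4088*(1/4501) = -475/677 + 584/643 = 89943/435311 ≈ 0.20662)
√(d + 23467) + s(214) = √(89943/435311 + 23467) + (7 + 1/214) = √(10215533180/435311) + (7 + 1/214) = 2*√1111733491029745/435311 + 1499/214 = 1499/214 + 2*√1111733491029745/435311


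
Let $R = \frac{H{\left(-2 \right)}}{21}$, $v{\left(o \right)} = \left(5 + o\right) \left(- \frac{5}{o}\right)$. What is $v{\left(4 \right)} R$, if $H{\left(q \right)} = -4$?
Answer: $\frac{15}{7} \approx 2.1429$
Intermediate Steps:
$v{\left(o \right)} = - \frac{5 \left(5 + o\right)}{o}$
$R = - \frac{4}{21} \approx -0.19048$
$v{\left(4 \right)} R = \left(-5 - \frac{25}{4}\right) \left(- \frac{4}{21}\right) = \left(- \frac{45}{4}\right) \left(- \frac{4}{21}\right) = \frac{15}{7}$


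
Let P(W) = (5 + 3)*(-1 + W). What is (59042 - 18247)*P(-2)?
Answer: -979080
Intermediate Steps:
P(W) = -8 + 8*W (P(W) = 8*(-1 + W) = -8 + 8*W)
(59042 - 18247)*P(-2) = (59042 - 18247)*(-8 + 8*(-2)) = 40795*(-8 - 16) = 40795*(-24) = -979080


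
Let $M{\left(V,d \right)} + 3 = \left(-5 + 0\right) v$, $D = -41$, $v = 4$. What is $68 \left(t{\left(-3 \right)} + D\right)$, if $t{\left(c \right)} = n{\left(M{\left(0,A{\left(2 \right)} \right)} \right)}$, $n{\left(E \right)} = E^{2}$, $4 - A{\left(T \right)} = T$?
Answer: $33184$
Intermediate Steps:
$A{\left(T \right)} = 4 - T$
$M{\left(V,d \right)} = -23$ ($M{\left(V,d \right)} = -3 + \left(-5 + 0\right) 4 = -3 - 20 = -23$)
$t{\left(c \right)} = 529$ ($t{\left(c \right)} = \left(-23\right)^{2} = 529$)
$68 \left(t{\left(-3 \right)} + D\right) = 68 \left(529 - 41\right) = 68 \cdot 488 = 33184$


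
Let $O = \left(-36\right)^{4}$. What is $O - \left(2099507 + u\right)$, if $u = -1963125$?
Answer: $1543234$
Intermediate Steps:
$O = 1679616$
$O - \left(2099507 + u\right) = 1679616 - 136382 = 1543234$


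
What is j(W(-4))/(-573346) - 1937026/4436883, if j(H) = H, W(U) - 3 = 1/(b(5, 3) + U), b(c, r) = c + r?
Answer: -4442402115463/10175476482072 ≈ -0.43658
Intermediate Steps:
W(U) = 3 + 1/(8 + U) (W(U) = 3 + 1/((5 + 3) + U) = 3 + 1/(8 + U))
j(W(-4))/(-573346) - 1937026/4436883 = ((25 + 3*(-4))/(8 - 4))/(-573346) - 1937026/4436883 = ((25 - 12)/4)*(-1/573346) - 1937026*1/4436883 = ((¼)*13)*(-1/573346) - 1937026/4436883 = (13/4)*(-1/573346) - 1937026/4436883 = -13/2293384 - 1937026/4436883 = -4442402115463/10175476482072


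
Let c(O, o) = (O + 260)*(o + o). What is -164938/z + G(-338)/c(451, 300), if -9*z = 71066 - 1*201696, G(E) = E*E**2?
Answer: -70968392932/696584475 ≈ -101.88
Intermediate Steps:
G(E) = E**3
z = 130630/9 (z = -(71066 - 1*201696)/9 = -(71066 - 201696)/9 = -1/9*(-130630) = 130630/9 ≈ 14514.)
c(O, o) = 2*o*(260 + O) (c(O, o) = (260 + O)*(2*o) = 2*o*(260 + O))
-164938/z + G(-338)/c(451, 300) = -164938/130630/9 + (-338)**3/((2*300*(260 + 451))) = -164938*9/130630 - 38614472/(2*300*711) = -742221/65315 - 38614472/426600 = -742221/65315 - 38614472*1/426600 = -742221/65315 - 4826809/53325 = -70968392932/696584475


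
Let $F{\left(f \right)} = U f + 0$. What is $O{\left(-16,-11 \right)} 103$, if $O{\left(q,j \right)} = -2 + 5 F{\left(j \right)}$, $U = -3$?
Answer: $16789$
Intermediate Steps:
$F{\left(f \right)} = - 3 f$ ($F{\left(f \right)} = - 3 f + 0 = - 3 f$)
$O{\left(q,j \right)} = -2 - 15 j$ ($O{\left(q,j \right)} = -2 + 5 \left(- 3 j\right) = -2 - 15 j$)
$O{\left(-16,-11 \right)} 103 = \left(-2 - -165\right) 103 = \left(-2 + 165\right) 103 = 163 \cdot 103 = 16789$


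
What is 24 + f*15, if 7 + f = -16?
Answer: -321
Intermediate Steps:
f = -23 (f = -7 - 16 = -23)
24 + f*15 = 24 - 23*15 = 24 - 345 = -321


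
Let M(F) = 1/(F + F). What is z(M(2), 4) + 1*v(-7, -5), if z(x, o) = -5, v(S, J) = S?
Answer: -12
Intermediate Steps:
M(F) = 1/(2*F)
z(M(2), 4) + 1*v(-7, -5) = -5 + 1*(-7) = -5 - 7 = -12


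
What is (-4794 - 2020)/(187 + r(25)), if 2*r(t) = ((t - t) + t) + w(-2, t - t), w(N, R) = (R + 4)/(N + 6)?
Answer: -3407/100 ≈ -34.070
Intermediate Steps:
w(N, R) = (4 + R)/(6 + N)
r(t) = ½ + t/2 (r(t) = (((t - t) + t) + (4 + (t - t))/(6 - 2))/2 = ((0 + t) + (4 + 0)/4)/2 = (t + (¼)*4)/2 = (t + 1)/2 = (1 + t)/2 = ½ + t/2)
(-4794 - 2020)/(187 + r(25)) = (-4794 - 2020)/(187 + (½ + (½)*25)) = -6814/(187 + (½ + 25/2)) = -6814/(187 + 13) = -6814/200 = -6814*1/200 = -3407/100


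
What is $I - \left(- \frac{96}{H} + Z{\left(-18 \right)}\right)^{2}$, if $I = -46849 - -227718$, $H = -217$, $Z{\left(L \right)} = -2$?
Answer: $\frac{8516826097}{47089} \approx 1.8087 \cdot 10^{5}$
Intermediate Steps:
$I = 180869$ ($I = -46849 + 227718 = 180869$)
$I - \left(- \frac{96}{H} + Z{\left(-18 \right)}\right)^{2} = 180869 - \left(- \frac{96}{-217} - 2\right)^{2} = 180869 - \left(\left(-96\right) \left(- \frac{1}{217}\right) - 2\right)^{2} = 180869 - \left(\frac{96}{217} - 2\right)^{2} = 180869 - \left(- \frac{338}{217}\right)^{2} = 180869 - \frac{114244}{47089} = \frac{8516826097}{47089}$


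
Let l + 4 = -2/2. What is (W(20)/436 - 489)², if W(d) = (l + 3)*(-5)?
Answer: 11362920409/47524 ≈ 2.3910e+5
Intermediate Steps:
l = -5 (l = -4 - 2/2 = -4 - 2*½ = -4 - 1 = -5)
W(d) = 10 (W(d) = (-5 + 3)*(-5) = -2*(-5) = 10)
(W(20)/436 - 489)² = (10/436 - 489)² = (10*(1/436) - 489)² = (5/218 - 489)² = (-106597/218)² = 11362920409/47524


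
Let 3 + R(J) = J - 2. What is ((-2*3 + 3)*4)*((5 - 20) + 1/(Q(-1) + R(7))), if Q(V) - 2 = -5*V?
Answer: 536/3 ≈ 178.67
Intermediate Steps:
R(J) = -5 + J (R(J) = -3 + (J - 2) = -3 + (-2 + J) = -5 + J)
Q(V) = 2 - 5*V
((-2*3 + 3)*4)*((5 - 20) + 1/(Q(-1) + R(7))) = ((-2*3 + 3)*4)*((5 - 20) + 1/((2 - 5*(-1)) + (-5 + 7))) = ((-6 + 3)*4)*(-15 + 1/((2 + 5) + 2)) = (-3*4)*(-15 + 1/(7 + 2)) = -12*(-15 + 1/9) = -12*(-134/9) = 536/3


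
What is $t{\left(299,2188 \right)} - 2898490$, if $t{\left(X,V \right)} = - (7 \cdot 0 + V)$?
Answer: $-2900678$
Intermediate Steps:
$t{\left(X,V \right)} = - V$ ($t{\left(X,V \right)} = - (0 + V) = - V$)
$t{\left(299,2188 \right)} - 2898490 = \left(-1\right) 2188 - 2898490 = -2188 - 2898490 = -2900678$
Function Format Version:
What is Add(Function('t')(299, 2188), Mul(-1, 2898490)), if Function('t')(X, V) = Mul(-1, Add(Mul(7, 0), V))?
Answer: -2900678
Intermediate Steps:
Function('t')(X, V) = Mul(-1, V) (Function('t')(X, V) = Mul(-1, Add(0, V)) = Mul(-1, V))
Add(Function('t')(299, 2188), Mul(-1, 2898490)) = Add(Mul(-1, 2188), Mul(-1, 2898490)) = Add(-2188, -2898490) = -2900678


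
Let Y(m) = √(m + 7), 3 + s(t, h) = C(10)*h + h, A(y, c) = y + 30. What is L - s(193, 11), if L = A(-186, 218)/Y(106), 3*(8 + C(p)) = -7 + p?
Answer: 69 - 156*√113/113 ≈ 54.325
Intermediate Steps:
C(p) = -31/3 + p/3 (C(p) = -8 + (-7 + p)/3 = -8 + (-7/3 + p/3) = -31/3 + p/3)
A(y, c) = 30 + y
s(t, h) = -3 - 6*h (s(t, h) = -3 + ((-31/3 + (⅓)*10)*h + h) = -3 + ((-31/3 + 10/3)*h + h) = -3 + (-7*h + h) = -3 - 6*h)
Y(m) = √(7 + m)
L = -156*√113/113 (L = (30 - 186)/(√(7 + 106)) = -156*√113/113 ≈ -14.675)
L - s(193, 11) = -156*√113/113 - (-3 - 6*11) = -156*√113/113 - (-3 - 66) = -156*√113/113 - 1*(-69) = -156*√113/113 + 69 = 69 - 156*√113/113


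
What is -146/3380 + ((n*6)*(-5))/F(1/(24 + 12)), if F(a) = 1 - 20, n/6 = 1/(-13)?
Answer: -24787/32110 ≈ -0.77194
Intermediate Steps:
n = -6/13 (n = 6/(-13) = 6*(-1/13) = -6/13 ≈ -0.46154)
F(a) = -19
-146/3380 + ((n*6)*(-5))/F(1/(24 + 12)) = -146/3380 + (-6/13*6*(-5))/(-19) = -146*1/3380 - 36/13*(-5)*(-1/19) = -73/1690 + (180/13)*(-1/19) = -73/1690 - 180/247 = -24787/32110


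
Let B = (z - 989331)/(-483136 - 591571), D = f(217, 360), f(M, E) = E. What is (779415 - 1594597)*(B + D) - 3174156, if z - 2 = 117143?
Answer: -319511726602784/1074707 ≈ -2.9730e+8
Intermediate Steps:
z = 117145 (z = 2 + 117143 = 117145)
D = 360
B = 872186/1074707 (B = (117145 - 989331)/(-483136 - 591571) = -872186/(-1074707) = -872186*(-1/1074707) = 872186/1074707 ≈ 0.81156)
(779415 - 1594597)*(B + D) - 3174156 = (779415 - 1594597)*(872186/1074707 + 360) - 3174156 = -815182*387766706/1074707 - 3174156 = -316100438930492/1074707 - 3174156 = -319511726602784/1074707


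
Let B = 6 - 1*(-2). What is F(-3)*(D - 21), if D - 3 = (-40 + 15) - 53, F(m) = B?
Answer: -768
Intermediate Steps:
B = 8 (B = 6 + 2 = 8)
F(m) = 8
D = -75 (D = 3 + ((-40 + 15) - 53) = 3 + (-25 - 53) = 3 - 78 = -75)
F(-3)*(D - 21) = 8*(-75 - 21) = 8*(-96) = -768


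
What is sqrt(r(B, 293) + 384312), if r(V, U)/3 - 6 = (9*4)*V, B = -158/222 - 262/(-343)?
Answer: sqrt(1263299303910)/1813 ≈ 619.95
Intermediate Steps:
B = 1985/38073 (B = -158*1/222 - 262*(-1/343) = -79/111 + 262/343 = 1985/38073 ≈ 0.052137)
r(V, U) = 18 + 108*V (r(V, U) = 18 + 3*((9*4)*V) = 18 + 3*(36*V) = 18 + 108*V)
sqrt(r(B, 293) + 384312) = sqrt((18 + 108*(1985/38073)) + 384312) = sqrt((18 + 71460/12691) + 384312) = sqrt(299898/12691 + 384312) = sqrt(4877603490/12691) = sqrt(1263299303910)/1813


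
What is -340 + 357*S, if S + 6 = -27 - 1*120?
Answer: -54961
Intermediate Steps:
S = -153 (S = -6 + (-27 - 1*120) = -6 + (-27 - 120) = -6 - 147 = -153)
-340 + 357*S = -340 + 357*(-153) = -340 - 54621 = -54961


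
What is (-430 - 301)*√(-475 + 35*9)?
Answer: -2924*I*√10 ≈ -9246.5*I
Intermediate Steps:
(-430 - 301)*√(-475 + 35*9) = -731*√(-475 + 315) = -2924*I*√10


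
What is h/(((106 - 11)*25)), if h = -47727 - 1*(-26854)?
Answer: -20873/2375 ≈ -8.7886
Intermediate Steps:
h = -20873 (h = -47727 + 26854 = -20873)
h/(((106 - 11)*25)) = -20873*1/(25*(106 - 11)) = -20873/(95*25) = -20873/2375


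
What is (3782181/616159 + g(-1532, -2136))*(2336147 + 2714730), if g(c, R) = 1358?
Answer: 4245393961542331/616159 ≈ 6.8901e+9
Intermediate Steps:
(3782181/616159 + g(-1532, -2136))*(2336147 + 2714730) = (3782181/616159 + 1358)*(2336147 + 2714730) = (3782181*(1/616159) + 1358)*5050877 = (3782181/616159 + 1358)*5050877 = (840526103/616159)*5050877 = 4245393961542331/616159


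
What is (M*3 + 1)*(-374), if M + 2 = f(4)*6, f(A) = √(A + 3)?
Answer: 1870 - 6732*√7 ≈ -15941.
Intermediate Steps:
f(A) = √(3 + A)
M = -2 + 6*√7 (M = -2 + √(3 + 4)*6 = -2 + √7*6 = -2 + 6*√7 ≈ 13.875)
(M*3 + 1)*(-374) = ((-2 + 6*√7)*3 + 1)*(-374) = ((-6 + 18*√7) + 1)*(-374) = (-5 + 18*√7)*(-374) = 1870 - 6732*√7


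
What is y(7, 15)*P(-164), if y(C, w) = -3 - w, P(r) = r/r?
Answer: -18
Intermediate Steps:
P(r) = 1
y(7, 15)*P(-164) = (-3 - 1*15)*1 = (-3 - 15)*1 = -18*1 = -18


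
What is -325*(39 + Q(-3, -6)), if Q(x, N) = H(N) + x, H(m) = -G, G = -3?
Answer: -12675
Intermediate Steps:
H(m) = 3 (H(m) = -1*(-3) = 3)
Q(x, N) = 3 + x
-325*(39 + Q(-3, -6)) = -325*(39 + (3 - 3)) = -325*(39 + 0) = -325*39 = -12675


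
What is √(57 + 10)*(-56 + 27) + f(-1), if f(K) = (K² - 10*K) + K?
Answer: 10 - 29*√67 ≈ -227.38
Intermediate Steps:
f(K) = K² - 9*K
√(57 + 10)*(-56 + 27) + f(-1) = √(57 + 10)*(-56 + 27) - (-9 - 1) = √67*(-29) - 1*(-10) = -29*√67 + 10 = 10 - 29*√67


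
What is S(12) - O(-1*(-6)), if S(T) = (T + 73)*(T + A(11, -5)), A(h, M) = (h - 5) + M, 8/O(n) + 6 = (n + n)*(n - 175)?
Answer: 1123789/1017 ≈ 1105.0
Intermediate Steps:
O(n) = 8/(-6 + 2*n*(-175 + n)) (O(n) = 8/(-6 + (n + n)*(n - 175)) = 8/(-6 + (2*n)*(-175 + n)) = 8/(-6 + 2*n*(-175 + n)))
A(h, M) = -5 + M + h (A(h, M) = (-5 + h) + M = -5 + M + h)
S(T) = (1 + T)*(73 + T) (S(T) = (T + 73)*(T + (-5 - 5 + 11)) = (73 + T)*(T + 1) = (73 + T)*(1 + T) = (1 + T)*(73 + T))
S(12) - O(-1*(-6)) = (73 + 12² + 74*12) - 4/(-3 + (-1*(-6))² - (-175)*(-6)) = (73 + 144 + 888) - 4/(-3 + 6² - 175*6) = 1105 - 4/(-3 + 36 - 1050) = 1105 - 4/(-1017) = 1105 - 4*(-1)/1017 = 1105 - 1*(-4/1017) = 1105 + 4/1017 = 1123789/1017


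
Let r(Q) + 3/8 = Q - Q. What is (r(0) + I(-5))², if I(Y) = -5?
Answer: 1849/64 ≈ 28.891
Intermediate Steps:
r(Q) = -3/8 (r(Q) = -3/8 + (Q - Q) = -3/8 + 0 = -3/8)
(r(0) + I(-5))² = (-3/8 - 5)² = (-43/8)² = 1849/64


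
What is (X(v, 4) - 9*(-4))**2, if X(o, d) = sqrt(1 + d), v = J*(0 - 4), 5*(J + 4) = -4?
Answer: (36 + sqrt(5))**2 ≈ 1462.0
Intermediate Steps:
J = -24/5 (J = -4 + (1/5)*(-4) = -4 - 4/5 = -24/5 ≈ -4.8000)
v = 96/5 (v = -24*(0 - 4)/5 = -24/5*(-4) = 96/5 ≈ 19.200)
(X(v, 4) - 9*(-4))**2 = (sqrt(1 + 4) - 9*(-4))**2 = (sqrt(5) + 36)**2 = (36 + sqrt(5))**2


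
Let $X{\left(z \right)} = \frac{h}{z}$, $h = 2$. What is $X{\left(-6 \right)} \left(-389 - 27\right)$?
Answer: $\frac{416}{3} \approx 138.67$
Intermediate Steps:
$X{\left(z \right)} = \frac{2}{z}$
$X{\left(-6 \right)} \left(-389 - 27\right) = \frac{2}{-6} \left(-389 - 27\right) = 2 \left(- \frac{1}{6}\right) \left(-389 - 27\right) = \left(- \frac{1}{3}\right) \left(-416\right) = \frac{416}{3}$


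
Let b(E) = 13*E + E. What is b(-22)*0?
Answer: 0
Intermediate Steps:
b(E) = 14*E
b(-22)*0 = (14*(-22))*0 = -308*0 = 0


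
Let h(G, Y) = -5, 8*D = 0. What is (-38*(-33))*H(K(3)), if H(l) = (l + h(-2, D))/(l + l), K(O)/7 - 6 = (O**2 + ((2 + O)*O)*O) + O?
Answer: 91124/147 ≈ 619.89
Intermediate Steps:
D = 0 (D = (1/8)*0 = 0)
K(O) = 42 + 7*O + 7*O**2 + 7*O**2*(2 + O) (K(O) = 42 + 7*((O**2 + ((2 + O)*O)*O) + O) = 42 + 7*((O**2 + (O*(2 + O))*O) + O) = 42 + 7*((O**2 + O**2*(2 + O)) + O) = 42 + 7*(O + O**2 + O**2*(2 + O)) = 42 + (7*O + 7*O**2 + 7*O**2*(2 + O)) = 42 + 7*O + 7*O**2 + 7*O**2*(2 + O))
H(l) = (-5 + l)/(2*l) (H(l) = (l - 5)/(l + l) = (-5 + l)/((2*l)) = (-5 + l)*(1/(2*l)) = (-5 + l)/(2*l))
(-38*(-33))*H(K(3)) = (-38*(-33))*((-5 + (42 + 7*3 + 7*3**3 + 21*3**2))/(2*(42 + 7*3 + 7*3**3 + 21*3**2))) = 1254*((-5 + (42 + 21 + 7*27 + 21*9))/(2*(42 + 21 + 7*27 + 21*9))) = 1254*((-5 + (42 + 21 + 189 + 189))/(2*(42 + 21 + 189 + 189))) = 1254*((1/2)*(-5 + 441)/441) = 1254*((1/2)*(1/441)*436) = 1254*(218/441) = 91124/147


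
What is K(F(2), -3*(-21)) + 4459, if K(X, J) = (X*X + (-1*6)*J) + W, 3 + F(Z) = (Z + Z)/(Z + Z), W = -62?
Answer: 4023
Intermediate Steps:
F(Z) = -2 (F(Z) = -3 + (Z + Z)/(Z + Z) = -3 + (2*Z)/((2*Z)) = -3 + (2*Z)*(1/(2*Z)) = -3 + 1 = -2)
K(X, J) = -62 + X² - 6*J (K(X, J) = (X*X + (-1*6)*J) - 62 = (X² - 6*J) - 62 = -62 + X² - 6*J)
K(F(2), -3*(-21)) + 4459 = (-62 + (-2)² - (-18)*(-21)) + 4459 = (-62 + 4 - 6*63) + 4459 = (-62 + 4 - 378) + 4459 = -436 + 4459 = 4023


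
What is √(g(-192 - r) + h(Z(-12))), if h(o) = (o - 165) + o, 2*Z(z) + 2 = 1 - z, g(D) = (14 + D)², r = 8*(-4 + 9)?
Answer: √47370 ≈ 217.65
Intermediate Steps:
r = 40 (r = 8*5 = 40)
Z(z) = -½ - z/2 (Z(z) = -1 + (1 - z)/2 = -1 + (½ - z/2) = -½ - z/2)
h(o) = -165 + 2*o (h(o) = (-165 + o) + o = -165 + 2*o)
√(g(-192 - r) + h(Z(-12))) = √((14 + (-192 - 1*40))² + (-165 + 2*(-½ - ½*(-12)))) = √((14 + (-192 - 40))² + (-165 + 2*(-½ + 6))) = √((14 - 232)² + (-165 + 2*(11/2))) = √((-218)² + (-165 + 11)) = √(47524 - 154) = √47370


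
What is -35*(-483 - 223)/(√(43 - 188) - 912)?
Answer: -22535520/831889 - 24710*I*√145/831889 ≈ -27.09 - 0.35768*I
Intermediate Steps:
-35*(-483 - 223)/(√(43 - 188) - 912) = -(-24710)/(√(-145) - 912) = -(-24710)/(I*√145 - 912) = -(-24710)/(-912 + I*√145) = 24710/(-912 + I*√145)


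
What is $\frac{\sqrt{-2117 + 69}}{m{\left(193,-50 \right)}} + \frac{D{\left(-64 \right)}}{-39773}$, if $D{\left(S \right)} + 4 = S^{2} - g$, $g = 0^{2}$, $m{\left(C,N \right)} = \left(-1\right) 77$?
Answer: $- \frac{132}{1283} - \frac{32 i \sqrt{2}}{77} \approx -0.10288 - 0.58772 i$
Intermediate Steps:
$m{\left(C,N \right)} = -77$
$g = 0$
$D{\left(S \right)} = -4 + S^{2}$ ($D{\left(S \right)} = -4 + \left(S^{2} - 0\right) = -4 + \left(S^{2} + 0\right) = -4 + S^{2}$)
$\frac{\sqrt{-2117 + 69}}{m{\left(193,-50 \right)}} + \frac{D{\left(-64 \right)}}{-39773} = \frac{\sqrt{-2117 + 69}}{-77} + \frac{-4 + \left(-64\right)^{2}}{-39773} = \sqrt{-2048} \left(- \frac{1}{77}\right) + \left(-4 + 4096\right) \left(- \frac{1}{39773}\right) = 32 i \sqrt{2} \left(- \frac{1}{77}\right) + 4092 \left(- \frac{1}{39773}\right) = - \frac{32 i \sqrt{2}}{77} - \frac{132}{1283} = - \frac{132}{1283} - \frac{32 i \sqrt{2}}{77}$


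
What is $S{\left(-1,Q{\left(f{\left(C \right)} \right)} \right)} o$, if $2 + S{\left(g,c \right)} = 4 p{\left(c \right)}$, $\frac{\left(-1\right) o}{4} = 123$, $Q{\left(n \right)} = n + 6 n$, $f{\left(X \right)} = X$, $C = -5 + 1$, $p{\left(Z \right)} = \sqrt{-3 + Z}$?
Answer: $984 - 1968 i \sqrt{31} \approx 984.0 - 10957.0 i$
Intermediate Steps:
$C = -4$
$Q{\left(n \right)} = 7 n$
$o = -492$ ($o = \left(-4\right) 123 = -492$)
$S{\left(g,c \right)} = -2 + 4 \sqrt{-3 + c}$
$S{\left(-1,Q{\left(f{\left(C \right)} \right)} \right)} o = \left(-2 + 4 \sqrt{-3 + 7 \left(-4\right)}\right) \left(-492\right) = \left(-2 + 4 \sqrt{-3 - 28}\right) \left(-492\right) = \left(-2 + 4 \sqrt{-31}\right) \left(-492\right) = \left(-2 + 4 i \sqrt{31}\right) \left(-492\right) = 984 - 1968 i \sqrt{31}$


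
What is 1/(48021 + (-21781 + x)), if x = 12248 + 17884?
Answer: 1/56372 ≈ 1.7739e-5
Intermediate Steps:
x = 30132
1/(48021 + (-21781 + x)) = 1/(48021 + (-21781 + 30132)) = 1/(48021 + 8351) = 1/56372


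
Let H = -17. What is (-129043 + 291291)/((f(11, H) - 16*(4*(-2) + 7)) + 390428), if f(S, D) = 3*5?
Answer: 162248/390459 ≈ 0.41553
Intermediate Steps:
f(S, D) = 15
(-129043 + 291291)/((f(11, H) - 16*(4*(-2) + 7)) + 390428) = (-129043 + 291291)/((15 - 16*(4*(-2) + 7)) + 390428) = 162248/((15 - 16*(-8 + 7)) + 390428) = 162248/((15 - 16*(-1)) + 390428) = 162248/((15 + 16) + 390428) = 162248/(31 + 390428) = 162248/390459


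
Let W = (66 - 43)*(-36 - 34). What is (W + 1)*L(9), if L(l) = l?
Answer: -14481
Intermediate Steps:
W = -1610 (W = 23*(-70) = -1610)
(W + 1)*L(9) = (-1610 + 1)*9 = -1609*9 = -14481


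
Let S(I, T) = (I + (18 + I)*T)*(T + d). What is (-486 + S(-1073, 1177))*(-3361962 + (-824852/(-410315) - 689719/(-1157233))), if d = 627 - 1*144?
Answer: 173336210096864624265016346/24991055705 ≈ 6.9359e+15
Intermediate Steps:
d = 483 (d = 627 - 144 = 483)
S(I, T) = (483 + T)*(I + T*(18 + I)) (S(I, T) = (I + (18 + I)*T)*(T + 483) = (I + T*(18 + I))*(483 + T) = (483 + T)*(I + T*(18 + I)))
(-486 + S(-1073, 1177))*(-3361962 + (-824852/(-410315) - 689719/(-1157233))) = (-486 + (18*1177² + 483*(-1073) + 8694*1177 - 1073*1177² + 484*(-1073)*1177))*(-3361962 + (-824852/(-410315) - 689719/(-1157233))) = (-486 + (18*1385329 - 518259 + 10232838 - 1073*1385329 - 611253764))*(-3361962 + (-824852*(-1/410315) - 689719*(-1/1157233))) = (-486 + (24935922 - 518259 + 10232838 - 1486458017 - 611253764))*(-3361962 + (824852/410315 + 36301/60907)) = (-486 - 2063061280)*(-3361962 + 65134105579/24991055705) = -2063061766*(-84018914485987631/24991055705) = 173336210096864624265016346/24991055705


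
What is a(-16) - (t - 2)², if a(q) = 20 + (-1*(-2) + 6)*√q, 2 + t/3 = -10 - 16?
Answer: -7376 + 32*I ≈ -7376.0 + 32.0*I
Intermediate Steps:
t = -84 (t = -6 + 3*(-10 - 16) = -6 + 3*(-26) = -6 - 78 = -84)
a(q) = 20 + 8*√q (a(q) = 20 + (2 + 6)*√q = 20 + 8*√q)
a(-16) - (t - 2)² = (20 + 8*√(-16)) - (-84 - 2)² = (20 + 8*(4*I)) - 1*(-86)² = (20 + 32*I) - 1*7396 = (20 + 32*I) - 7396 = -7376 + 32*I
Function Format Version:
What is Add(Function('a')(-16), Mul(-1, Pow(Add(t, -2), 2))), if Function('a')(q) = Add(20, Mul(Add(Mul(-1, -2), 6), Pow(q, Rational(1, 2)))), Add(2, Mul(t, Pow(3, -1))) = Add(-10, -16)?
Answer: Add(-7376, Mul(32, I)) ≈ Add(-7376.0, Mul(32.000, I))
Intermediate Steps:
t = -84 (t = Add(-6, Mul(3, Add(-10, -16))) = Add(-6, Mul(3, -26)) = Add(-6, -78) = -84)
Function('a')(q) = Add(20, Mul(8, Pow(q, Rational(1, 2)))) (Function('a')(q) = Add(20, Mul(Add(2, 6), Pow(q, Rational(1, 2)))) = Add(20, Mul(8, Pow(q, Rational(1, 2)))))
Add(Function('a')(-16), Mul(-1, Pow(Add(t, -2), 2))) = Add(Add(20, Mul(8, Pow(-16, Rational(1, 2)))), Mul(-1, Pow(Add(-84, -2), 2))) = Add(Add(20, Mul(8, Mul(4, I))), Mul(-1, Pow(-86, 2))) = Add(Add(20, Mul(32, I)), Mul(-1, 7396)) = Add(Add(20, Mul(32, I)), -7396) = Add(-7376, Mul(32, I))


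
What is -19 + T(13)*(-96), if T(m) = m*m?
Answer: -16243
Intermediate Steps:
T(m) = m²
-19 + T(13)*(-96) = -19 + 13²*(-96) = -19 + 169*(-96) = -19 - 16224 = -16243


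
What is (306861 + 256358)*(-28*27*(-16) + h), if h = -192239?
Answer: -101459960317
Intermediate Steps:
(306861 + 256358)*(-28*27*(-16) + h) = (306861 + 256358)*(-28*27*(-16) - 192239) = 563219*(-756*(-16) - 192239) = 563219*(12096 - 192239) = 563219*(-180143) = -101459960317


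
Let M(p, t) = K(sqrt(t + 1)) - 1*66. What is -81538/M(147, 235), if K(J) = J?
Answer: 1345377/1030 + 40769*sqrt(59)/1030 ≈ 1610.2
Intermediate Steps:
M(p, t) = -66 + sqrt(1 + t) (M(p, t) = sqrt(t + 1) - 1*66 = sqrt(1 + t) - 66 = -66 + sqrt(1 + t))
-81538/M(147, 235) = -81538/(-66 + sqrt(1 + 235)) = -81538/(-66 + sqrt(236)) = -81538/(-66 + 2*sqrt(59))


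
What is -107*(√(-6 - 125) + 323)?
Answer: -34561 - 107*I*√131 ≈ -34561.0 - 1224.7*I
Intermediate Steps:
-107*(√(-6 - 125) + 323) = -107*(√(-131) + 323) = -107*(I*√131 + 323) = -107*(323 + I*√131) = -34561 - 107*I*√131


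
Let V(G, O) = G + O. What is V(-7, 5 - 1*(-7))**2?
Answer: 25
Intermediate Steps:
V(-7, 5 - 1*(-7))**2 = (-7 + (5 - 1*(-7)))**2 = (-7 + (5 + 7))**2 = (-7 + 12)**2 = 5**2 = 25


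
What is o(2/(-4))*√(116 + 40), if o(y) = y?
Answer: -√39 ≈ -6.2450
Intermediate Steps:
o(2/(-4))*√(116 + 40) = (2/(-4))*√(116 + 40) = (2*(-¼))*√156 = -√39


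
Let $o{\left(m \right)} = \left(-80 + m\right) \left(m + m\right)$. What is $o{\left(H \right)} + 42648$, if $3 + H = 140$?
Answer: $58266$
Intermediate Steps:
$H = 137$ ($H = -3 + 140 = 137$)
$o{\left(m \right)} = 2 m \left(-80 + m\right)$ ($o{\left(m \right)} = \left(-80 + m\right) 2 m = 2 m \left(-80 + m\right)$)
$o{\left(H \right)} + 42648 = 2 \cdot 137 \left(-80 + 137\right) + 42648 = 2 \cdot 137 \cdot 57 + 42648 = 15618 + 42648 = 58266$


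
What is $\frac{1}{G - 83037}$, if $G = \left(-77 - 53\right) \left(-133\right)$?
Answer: $- \frac{1}{65747} \approx -1.521 \cdot 10^{-5}$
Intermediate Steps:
$G = 17290$ ($G = \left(-130\right) \left(-133\right) = 17290$)
$\frac{1}{G - 83037} = \frac{1}{17290 - 83037} = \frac{1}{-65747} = - \frac{1}{65747}$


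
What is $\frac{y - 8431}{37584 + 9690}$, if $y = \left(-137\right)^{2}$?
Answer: $\frac{1723}{7879} \approx 0.21868$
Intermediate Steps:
$y = 18769$
$\frac{y - 8431}{37584 + 9690} = \frac{18769 - 8431}{37584 + 9690} = \frac{10338}{47274} = 10338 \cdot \frac{1}{47274} = \frac{1723}{7879}$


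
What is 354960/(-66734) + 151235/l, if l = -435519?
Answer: -11763167195/2075994639 ≈ -5.6663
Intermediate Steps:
354960/(-66734) + 151235/l = 354960/(-66734) + 151235/(-435519) = 354960*(-1/66734) + 151235*(-1/435519) = -177480/33367 - 21605/62217 = -11763167195/2075994639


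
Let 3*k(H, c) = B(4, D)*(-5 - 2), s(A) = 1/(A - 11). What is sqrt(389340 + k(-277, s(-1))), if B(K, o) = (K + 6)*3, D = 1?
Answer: sqrt(389270) ≈ 623.92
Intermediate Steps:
B(K, o) = 18 + 3*K (B(K, o) = (6 + K)*3 = 18 + 3*K)
s(A) = 1/(-11 + A)
k(H, c) = -70 (k(H, c) = ((18 + 3*4)*(-5 - 2))/3 = ((18 + 12)*(-7))/3 = (30*(-7))/3 = (1/3)*(-210) = -70)
sqrt(389340 + k(-277, s(-1))) = sqrt(389340 - 70) = sqrt(389270)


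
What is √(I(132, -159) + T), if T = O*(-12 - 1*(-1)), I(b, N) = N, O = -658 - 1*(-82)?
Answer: √6177 ≈ 78.594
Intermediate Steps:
O = -576 (O = -658 + 82 = -576)
T = 6336 (T = -576*(-12 - 1*(-1)) = -576*(-12 + 1) = -576*(-11) = 6336)
√(I(132, -159) + T) = √(-159 + 6336) = √6177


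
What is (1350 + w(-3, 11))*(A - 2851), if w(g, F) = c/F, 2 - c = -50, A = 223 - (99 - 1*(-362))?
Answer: -46032278/11 ≈ -4.1848e+6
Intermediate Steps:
A = -238 (A = 223 - (99 + 362) = 223 - 1*461 = 223 - 461 = -238)
c = 52 (c = 2 - 1*(-50) = 2 + 50 = 52)
w(g, F) = 52/F
(1350 + w(-3, 11))*(A - 2851) = (1350 + 52/11)*(-238 - 2851) = (1350 + 52*(1/11))*(-3089) = (1350 + 52/11)*(-3089) = (14902/11)*(-3089) = -46032278/11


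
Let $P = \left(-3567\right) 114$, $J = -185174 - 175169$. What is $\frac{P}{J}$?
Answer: $\frac{406638}{360343} \approx 1.1285$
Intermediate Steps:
$J = -360343$ ($J = -185174 - 175169 = -360343$)
$P = -406638$
$\frac{P}{J} = - \frac{406638}{-360343} = \left(-406638\right) \left(- \frac{1}{360343}\right) = \frac{406638}{360343}$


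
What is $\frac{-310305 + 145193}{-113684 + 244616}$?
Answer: $- \frac{41278}{32733} \approx -1.2611$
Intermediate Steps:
$\frac{-310305 + 145193}{-113684 + 244616} = - \frac{165112}{130932} = \left(-165112\right) \frac{1}{130932} = - \frac{41278}{32733}$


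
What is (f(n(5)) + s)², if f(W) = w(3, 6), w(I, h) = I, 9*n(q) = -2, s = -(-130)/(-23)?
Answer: 3721/529 ≈ 7.0340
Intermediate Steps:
s = -130/23 (s = -(-130)*(-1)/23 = -5*26/23 = -130/23 ≈ -5.6522)
n(q) = -2/9 (n(q) = (⅑)*(-2) = -2/9)
f(W) = 3
(f(n(5)) + s)² = (3 - 130/23)² = (-61/23)² = 3721/529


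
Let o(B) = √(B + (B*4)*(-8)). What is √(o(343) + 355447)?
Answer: √(355447 + 7*I*√217) ≈ 596.19 + 0.086*I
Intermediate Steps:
o(B) = √31*√(-B) (o(B) = √(B + (4*B)*(-8)) = √(B - 32*B) = √(-31*B) = √31*√(-B))
√(o(343) + 355447) = √(√31*√(-1*343) + 355447) = √(√31*√(-343) + 355447) = √(√31*(7*I*√7) + 355447) = √(7*I*√217 + 355447) = √(355447 + 7*I*√217)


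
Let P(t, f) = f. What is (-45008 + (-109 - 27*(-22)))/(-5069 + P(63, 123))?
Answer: 44523/4946 ≈ 9.0018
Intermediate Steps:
(-45008 + (-109 - 27*(-22)))/(-5069 + P(63, 123)) = (-45008 + (-109 - 27*(-22)))/(-5069 + 123) = (-45008 + (-109 + 594))/(-4946) = (-45008 + 485)*(-1/4946) = -44523*(-1/4946) = 44523/4946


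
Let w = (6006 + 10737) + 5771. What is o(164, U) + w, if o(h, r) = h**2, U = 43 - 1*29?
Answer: 49410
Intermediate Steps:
U = 14 (U = 43 - 29 = 14)
w = 22514 (w = 16743 + 5771 = 22514)
o(164, U) + w = 164**2 + 22514 = 26896 + 22514 = 49410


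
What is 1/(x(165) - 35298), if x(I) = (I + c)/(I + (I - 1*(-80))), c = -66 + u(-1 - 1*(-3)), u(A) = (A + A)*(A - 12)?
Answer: -410/14472121 ≈ -2.8330e-5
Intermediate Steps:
u(A) = 2*A*(-12 + A) (u(A) = (2*A)*(-12 + A) = 2*A*(-12 + A))
c = -106 (c = -66 + 2*(-1 - 1*(-3))*(-12 + (-1 - 1*(-3))) = -66 + 2*(-1 + 3)*(-12 + (-1 + 3)) = -66 + 2*2*(-12 + 2) = -66 + 2*2*(-10) = -66 - 40 = -106)
x(I) = (-106 + I)/(80 + 2*I) (x(I) = (I - 106)/(I + (I - 1*(-80))) = (-106 + I)/(I + (I + 80)) = (-106 + I)/(I + (80 + I)) = (-106 + I)/(80 + 2*I))
1/(x(165) - 35298) = 1/((-106 + 165)/(2*(40 + 165)) - 35298) = 1/((½)*59/205 - 35298) = 1/((½)*(1/205)*59 - 35298) = 1/(59/410 - 35298) = 1/(-14472121/410) = -410/14472121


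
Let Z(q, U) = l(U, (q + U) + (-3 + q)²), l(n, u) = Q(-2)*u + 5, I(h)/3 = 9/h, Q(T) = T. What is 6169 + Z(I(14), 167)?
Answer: 571717/98 ≈ 5833.8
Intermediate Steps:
I(h) = 27/h (I(h) = 3*(9/h) = 27/h)
l(n, u) = 5 - 2*u (l(n, u) = -2*u + 5 = 5 - 2*u)
Z(q, U) = 5 - 2*U - 2*q - 2*(-3 + q)² (Z(q, U) = 5 - 2*((q + U) + (-3 + q)²) = 5 - 2*((U + q) + (-3 + q)²) = 5 - 2*(U + q + (-3 + q)²) = 5 + (-2*U - 2*q - 2*(-3 + q)²) = 5 - 2*U - 2*q - 2*(-3 + q)²)
6169 + Z(I(14), 167) = 6169 + (-13 - 2*167 - 2*(27/14)² + 10*(27/14)) = 6169 + (-13 - 334 - 2*(27*(1/14))² + 10*(27*(1/14))) = 6169 + (-13 - 334 - 2*(27/14)² + 10*(27/14)) = 6169 + (-13 - 334 - 2*729/196 + 135/7) = 6169 + (-13 - 334 - 729/98 + 135/7) = 6169 - 32845/98 = 571717/98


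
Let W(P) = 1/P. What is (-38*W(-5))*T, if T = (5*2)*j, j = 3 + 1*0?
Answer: 228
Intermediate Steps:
j = 3 (j = 3 + 0 = 3)
T = 30 (T = (5*2)*3 = 10*3 = 30)
(-38*W(-5))*T = -38/(-5)*30 = -38*(-⅕)*30 = (38/5)*30 = 228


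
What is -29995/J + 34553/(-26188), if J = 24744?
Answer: -410122123/161998968 ≈ -2.5316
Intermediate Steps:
-29995/J + 34553/(-26188) = -29995/24744 + 34553/(-26188) = -29995*1/24744 + 34553*(-1/26188) = -29995/24744 - 34553/26188 = -410122123/161998968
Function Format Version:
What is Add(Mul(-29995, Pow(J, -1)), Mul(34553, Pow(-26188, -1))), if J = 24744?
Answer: Rational(-410122123, 161998968) ≈ -2.5316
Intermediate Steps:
Add(Mul(-29995, Pow(J, -1)), Mul(34553, Pow(-26188, -1))) = Add(Mul(-29995, Pow(24744, -1)), Mul(34553, Pow(-26188, -1))) = Add(Mul(-29995, Rational(1, 24744)), Mul(34553, Rational(-1, 26188))) = Add(Rational(-29995, 24744), Rational(-34553, 26188)) = Rational(-410122123, 161998968)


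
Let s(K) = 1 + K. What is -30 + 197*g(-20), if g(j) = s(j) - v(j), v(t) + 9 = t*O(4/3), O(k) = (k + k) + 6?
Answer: 96440/3 ≈ 32147.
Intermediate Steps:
O(k) = 6 + 2*k (O(k) = 2*k + 6 = 6 + 2*k)
v(t) = -9 + 26*t/3 (v(t) = -9 + t*(6 + 2*(4/3)) = -9 + t*(6 + 8/3) = -9 + t*(26/3) = -9 + 26*t/3)
g(j) = 10 - 23*j/3 (g(j) = (1 + j) - (-9 + 26*j/3) = (1 + j) + (9 - 26*j/3) = 10 - 23*j/3)
-30 + 197*g(-20) = -30 + 197*(10 - 23/3*(-20)) = -30 + 197*(10 + 460/3) = -30 + 197*(490/3) = -30 + 96530/3 = 96440/3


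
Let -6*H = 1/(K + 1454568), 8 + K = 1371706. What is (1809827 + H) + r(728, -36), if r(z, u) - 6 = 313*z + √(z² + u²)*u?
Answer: 34554442496411/16957596 - 144*√33205 ≈ 2.0115e+6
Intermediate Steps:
K = 1371698 (K = -8 + 1371706 = 1371698)
r(z, u) = 6 + 313*z + u*√(u² + z²) (r(z, u) = 6 + (313*z + √(z² + u²)*u) = 6 + (313*z + √(u² + z²)*u) = 6 + (313*z + u*√(u² + z²)) = 6 + 313*z + u*√(u² + z²))
H = -1/16957596 (H = -1/(6*(1371698 + 1454568)) = -⅙/2826266 = -⅙*1/2826266 = -1/16957596 ≈ -5.8971e-8)
(1809827 + H) + r(728, -36) = (1809827 - 1/16957596) + (6 + 313*728 - 36*√((-36)² + 728²)) = 30690315095891/16957596 + (6 + 227864 - 36*√(1296 + 529984)) = 30690315095891/16957596 + (6 + 227864 - 144*√33205) = 30690315095891/16957596 + (227870 - 144*√33205) = 34554442496411/16957596 - 144*√33205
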